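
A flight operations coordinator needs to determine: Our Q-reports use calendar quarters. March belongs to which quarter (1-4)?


Month: March (month 3)
Q1: January-March (months 1-3)
Q2: April-June (months 4-6)
Q3: July-September (months 7-9)
Q4: October-December (months 10-12)
Month 3 falls in Q1

1


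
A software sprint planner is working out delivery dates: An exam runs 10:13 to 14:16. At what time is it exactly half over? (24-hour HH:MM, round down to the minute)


Start time: 10:13 = 613 minutes from midnight
End time: 14:16 = 856 minutes from midnight
Sum: 613 + 856 = 1469
Midpoint: 1469 / 2 = 734 minutes
Convert: 734 / 60 = 12 hours, 14 minutes
Result: 12:14

12:14


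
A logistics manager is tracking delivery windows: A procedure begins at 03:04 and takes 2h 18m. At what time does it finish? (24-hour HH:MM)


Start time: 03:04
Adding: 2 hours 18 minutes
Minutes: 4 + 18 = 22
Hours: 3 + 2 + 0 = 5
Result: 05:22

05:22


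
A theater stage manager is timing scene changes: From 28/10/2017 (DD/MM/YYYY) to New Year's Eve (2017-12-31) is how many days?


Start: October 28, 2017
End: December 31, 2017
Days left in October: 3
November: 30
December: 31
Sum of remaining months: 61
Total: 3 + 61 = 64

64


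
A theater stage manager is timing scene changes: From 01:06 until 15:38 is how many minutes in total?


Start time: 01:06 = 66 minutes from midnight
End time: 15:38 = 938 minutes from midnight
Difference: 938 - 66 = 872 minutes
That is 14 hours and 32 minutes

872


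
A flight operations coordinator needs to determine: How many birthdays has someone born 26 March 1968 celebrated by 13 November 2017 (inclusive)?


Birth: 1968-03-26
Reference: 2017-11-13
Year difference: 2017 - 1968 = 49
Has birthday (03-26) occurred by 11-13? Yes
Age in full years: 49

49


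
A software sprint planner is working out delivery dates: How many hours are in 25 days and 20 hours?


Days: 25
Extra hours: 20
Hours per day: 24
Days to hours: 25 x 24 = 600
Total: 600 + 20 = 620

620


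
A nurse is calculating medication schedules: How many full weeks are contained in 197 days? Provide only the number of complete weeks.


Total days: 197
Days per week: 7
Division: 197 / 7 = 28 remainder 1
Complete weeks: 28
Remaining days: 1

28


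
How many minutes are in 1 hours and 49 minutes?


Hours: 1
Minutes: 49
Convert hours to minutes: 1 x 60 = 60
Add remaining minutes: 60 + 49 = 109

109


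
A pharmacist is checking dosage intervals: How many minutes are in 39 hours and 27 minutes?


Hours: 39
Extra minutes: 27
Minutes per hour: 60
Hours to minutes: 39 x 60 = 2340
Total: 2340 + 27 = 2367

2367


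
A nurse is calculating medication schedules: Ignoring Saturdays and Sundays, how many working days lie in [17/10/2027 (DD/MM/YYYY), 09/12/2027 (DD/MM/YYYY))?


Start: 2027-10-17 (Sunday)
End (exclusive): 2027-12-09 (Thursday)
Total calendar days: 53
Full weeks: 53 // 7 = 7 -> 35 weekdays
Remaining 4 days starting on Sunday:
  Sun(-), Mon(w), Tue(w), Wed(w) -> 3 weekdays
Total business days: 35 + 3 = 38

38


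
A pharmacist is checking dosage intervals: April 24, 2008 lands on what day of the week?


Date: 2008-04-24
January 1, 2008 is a Tuesday
Day of year: 115
Offset from Jan 1: 114 days
114 mod 7 = 2
Result: Thursday

Thursday


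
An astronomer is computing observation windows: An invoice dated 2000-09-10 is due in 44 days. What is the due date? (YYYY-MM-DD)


Start: 2000-09-10
Adding 44 days
Days remaining in September: 20
After September: 24 days still to add
October 2000 has 31 days, need 24
Result: 2000-10-24

2000-10-24


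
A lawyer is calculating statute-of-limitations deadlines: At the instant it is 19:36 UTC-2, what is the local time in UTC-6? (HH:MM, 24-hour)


Local time: 19:36 at UTC-2 (offset -2h)
Target zone: UTC-6 (offset -6h)
Difference: -6 - (-2) = -4 hours
Calculation: 19 + (-4) = 15
Result: 15:36

15:36


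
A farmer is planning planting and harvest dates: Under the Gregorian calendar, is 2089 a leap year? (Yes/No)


Year: 2089
Divisible by 4? 2089 / 4 = 522.25 -> No
Not divisible by 4, so NOT a leap year

No


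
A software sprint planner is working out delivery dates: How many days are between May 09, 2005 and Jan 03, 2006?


Start date: 2005-05-09
End date: 2006-01-03
May 2005: +23 days
Jun 2005: +30 days
Jul 2005: +31 days
... (6 more months)
Total: 239 days

239


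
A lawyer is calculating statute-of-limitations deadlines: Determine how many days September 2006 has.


Month: September
Year: 2006
September is a 30-day month
Total: 30 days

30


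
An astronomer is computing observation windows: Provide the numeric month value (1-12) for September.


Calendar month order:
8. August
9. September <--
10. October
September is month number 9

9


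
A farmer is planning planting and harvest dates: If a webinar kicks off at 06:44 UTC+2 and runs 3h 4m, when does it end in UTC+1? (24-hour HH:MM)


Start: 06:44 in UTC+2
Step 1 - add duration:
  minutes: 44 + 4 = 48
  hours: 6 + 3 + 0 = 9
  end in UTC+2: 09:48
Step 2 - convert UTC+2 -> UTC+1:
  offset difference: 1 - (2) = -1 hours
  9 + (-1) = 8 -> mod 24 = 8
Result: 08:48 in UTC+1

08:48


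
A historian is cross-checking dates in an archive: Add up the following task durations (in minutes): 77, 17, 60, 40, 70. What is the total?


Durations: 77, 17, 60, 40, 70
Running sum: 77
+ 17 = 94
+ 60 = 154
+ 40 = 194
+ 70 = 264
Total duration: 264 minutes
That is 4 hours and 24 minutes

264


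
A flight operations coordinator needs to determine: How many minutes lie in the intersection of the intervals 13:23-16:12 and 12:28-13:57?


Interval A: [803, 972] minutes from midnight
Interval B: [748, 837] minutes from midnight
Overlap start = max(803, 748) = 803
Overlap end = min(972, 837) = 837
Overlap = 837 - 803 = 34 minutes

34


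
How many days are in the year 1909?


Year: 1909
Check leap year rules:
Divisible by 4? No
1909 is not a leap year
Days: 365

365


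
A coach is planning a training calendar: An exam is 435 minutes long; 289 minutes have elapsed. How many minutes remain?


Total budget: 435 minutes
Time used: 289 minutes
Remaining: 435 - 289 = 146 minutes
Percent used: 66.4%
Percent remaining: 33.6%

146


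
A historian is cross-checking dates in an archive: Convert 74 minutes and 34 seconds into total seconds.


Minutes: 74
Seconds: 34
Convert minutes to seconds: 74 x 60 = 4440
Add remaining seconds: 4440 + 34 = 4474

4474


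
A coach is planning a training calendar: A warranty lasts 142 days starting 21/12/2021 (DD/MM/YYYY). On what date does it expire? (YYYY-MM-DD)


Start: 2021-12-21
Adding 142 days
Days remaining in December: 10
After December: 132 days still to add
January 2022: 31 days, 101 remaining
February 2022: 28 days, 73 remaining
March 2022: 31 days, 42 remaining
April 2022: 30 days, 12 remaining
Result: 2022-05-12

2022-05-12


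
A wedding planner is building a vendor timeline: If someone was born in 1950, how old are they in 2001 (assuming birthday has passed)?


Birth year: 1950
Current year: 2001
Age = current year - birth year
Age = 2001 - 1950 = 51

51


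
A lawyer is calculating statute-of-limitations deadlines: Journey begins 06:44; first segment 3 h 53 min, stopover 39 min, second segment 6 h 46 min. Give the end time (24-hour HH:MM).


Depart: 06:44
Leg 1: +233 min -> 10:37
Layover: +39 min -> 11:16
Leg 2: +406 min -> 18:02
Total travel: 678 minutes = 11h 18m
Arrival: 18:02

18:02


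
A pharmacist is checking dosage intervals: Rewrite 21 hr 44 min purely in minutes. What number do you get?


Hours: 21
Extra minutes: 44
Minutes per hour: 60
Hours to minutes: 21 x 60 = 1260
Total: 1260 + 44 = 1304

1304


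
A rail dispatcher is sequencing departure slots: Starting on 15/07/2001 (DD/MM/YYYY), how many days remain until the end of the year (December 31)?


Start: July 15, 2001
End: December 31, 2001
Days left in July: 16
August: 31
September: 30
October: 31
November: 30
... plus remaining months
Sum of remaining months: 153
Total: 16 + 153 = 169

169


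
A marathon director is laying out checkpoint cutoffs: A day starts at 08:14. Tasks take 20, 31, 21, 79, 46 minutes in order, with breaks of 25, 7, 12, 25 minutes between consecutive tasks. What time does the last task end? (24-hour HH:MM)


Start: 08:14 = 494 min from midnight
  after task 1 (20 min): 08:34
  after break (25 min): 08:59
  after task 2 (31 min): 09:30
  after break (7 min): 09:37
  after task 3 (21 min): 09:58
  after break (12 min): 10:10
  after task 4 (79 min): 11:29
  after break (25 min): 11:54
  after task 5 (46 min): 12:40
Total elapsed: 266 minutes
End time: 12:40

12:40


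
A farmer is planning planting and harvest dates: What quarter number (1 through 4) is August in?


Month: August (month 8)
Q1: January-March (months 1-3)
Q2: April-June (months 4-6)
Q3: July-September (months 7-9)
Q4: October-December (months 10-12)
Month 8 falls in Q3

3


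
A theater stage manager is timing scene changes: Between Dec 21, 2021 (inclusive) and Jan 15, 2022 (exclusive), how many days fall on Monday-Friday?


Start: 2021-12-21 (Tuesday)
End (exclusive): 2022-01-15 (Saturday)
Total calendar days: 25
Full weeks: 25 // 7 = 3 -> 15 weekdays
Remaining 4 days starting on Tuesday:
  Tue(w), Wed(w), Thu(w), Fri(w) -> 4 weekdays
Total business days: 15 + 4 = 19

19


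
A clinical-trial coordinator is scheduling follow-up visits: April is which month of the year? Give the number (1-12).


Calendar month order:
3. March
4. April <--
5. May
April is month number 4

4


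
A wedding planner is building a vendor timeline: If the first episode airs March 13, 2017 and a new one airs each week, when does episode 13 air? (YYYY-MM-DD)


First occurrence: 2017-03-13 (occurrence 1)
Each occurrence is 7 days after the previous.
Occurrence 13 is 12 weeks after the first.
12 weeks = 84 days
2017-03-13 + 84 days = 2017-06-05

2017-06-05


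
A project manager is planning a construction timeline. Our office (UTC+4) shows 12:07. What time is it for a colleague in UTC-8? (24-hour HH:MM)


Local time: 12:07 at UTC+4 (offset 4h)
Target zone: UTC-8 (offset -8h)
Difference: -8 - (4) = -12 hours
Calculation: 12 + (-12) = 0
Result: 00:07

00:07


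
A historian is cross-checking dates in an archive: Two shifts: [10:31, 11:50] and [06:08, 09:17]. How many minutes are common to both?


Interval A: [631, 710] minutes from midnight
Interval B: [368, 557] minutes from midnight
Overlap start = max(631, 368) = 631
Overlap end = min(710, 557) = 557
End <= start, so the intervals do not overlap: 0 minutes

0


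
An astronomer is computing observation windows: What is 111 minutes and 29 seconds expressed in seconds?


Minutes: 111
Extra seconds: 29
Seconds per minute: 60
Minutes to seconds: 111 x 60 = 6660
Total: 6660 + 29 = 6689

6689


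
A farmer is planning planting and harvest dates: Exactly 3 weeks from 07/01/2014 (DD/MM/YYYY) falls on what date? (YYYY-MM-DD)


Start: 2014-01-07
Weeks to add: 3
Convert to days: 3 x 7 = 21 days
Add 21 days to 2014-01-07
Result: 2014-01-28

2014-01-28


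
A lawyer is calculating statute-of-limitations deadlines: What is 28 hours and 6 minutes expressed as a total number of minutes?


Hours: 28
Minutes: 6
Convert hours to minutes: 28 x 60 = 1680
Add remaining minutes: 1680 + 6 = 1686

1686


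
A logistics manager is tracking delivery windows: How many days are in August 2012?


Month: August
Year: 2012
August is a 31-day month
Total: 31 days

31


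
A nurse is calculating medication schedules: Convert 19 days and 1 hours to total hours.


Days: 19
Extra hours: 1
Hours per day: 24
Days to hours: 19 x 24 = 456
Total: 456 + 1 = 457

457


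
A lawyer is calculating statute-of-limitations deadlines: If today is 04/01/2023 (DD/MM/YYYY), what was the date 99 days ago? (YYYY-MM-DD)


Start: 2023-01-04
Subtracting 99 days
Days already passed in January: 4
After going back through January: 95 more days to subtract
December 2022: 31 days, 64 remaining
November 2022: 30 days, 34 remaining
October 2022: 31 days, 3 remaining
September 2022 has 30 days, need 3
Result: 2022-09-27

2022-09-27


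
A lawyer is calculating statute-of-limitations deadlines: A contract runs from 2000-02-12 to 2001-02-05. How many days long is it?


Start date: 2000-02-12
End date: 2001-02-05
Feb 2000: +18 days
Mar 2000: +31 days
Apr 2000: +30 days
... (10 more months)
Total: 359 days

359


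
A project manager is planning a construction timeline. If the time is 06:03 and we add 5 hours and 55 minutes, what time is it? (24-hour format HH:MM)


Start time: 06:03
Adding: 5 hours 55 minutes
Minutes: 3 + 55 = 58
Hours: 6 + 5 + 0 = 11
Result: 11:58

11:58


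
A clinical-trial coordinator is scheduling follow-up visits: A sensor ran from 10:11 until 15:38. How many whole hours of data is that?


Start: 10:11
End: 15:38
Hour difference: 15 - 10 = 5 hours
Minute difference: 38 - 11 = 27 minutes
Total minutes: 327
Complete hours: 327 / 60 = 5 (remainder 27)

5


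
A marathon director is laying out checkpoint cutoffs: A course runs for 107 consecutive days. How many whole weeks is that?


Total days: 107
Days per week: 7
Division: 107 / 7 = 15 remainder 2
Complete weeks: 15
Remaining days: 2

15


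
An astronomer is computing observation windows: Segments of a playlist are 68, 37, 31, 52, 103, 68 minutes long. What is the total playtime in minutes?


Durations: 68, 37, 31, 52, 103, 68
Running sum: 68
+ 37 = 105
+ 31 = 136
+ 52 = 188
+ 103 = 291
+ 68 = 359
Total duration: 359 minutes
That is 5 hours and 59 minutes

359


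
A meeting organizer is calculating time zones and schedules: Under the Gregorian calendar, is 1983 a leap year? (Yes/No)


Year: 1983
Divisible by 4? 1983 / 4 = 495.75 -> No
Not divisible by 4, so NOT a leap year

No


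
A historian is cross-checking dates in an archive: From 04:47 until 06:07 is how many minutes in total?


Start time: 04:47 = 287 minutes from midnight
End time: 06:07 = 367 minutes from midnight
Difference: 367 - 287 = 80 minutes
That is 1 hours and 20 minutes

80


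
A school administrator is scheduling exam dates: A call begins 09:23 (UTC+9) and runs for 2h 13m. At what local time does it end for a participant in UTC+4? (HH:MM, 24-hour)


Start: 09:23 in UTC+9
Step 1 - add duration:
  minutes: 23 + 13 = 36
  hours: 9 + 2 + 0 = 11
  end in UTC+9: 11:36
Step 2 - convert UTC+9 -> UTC+4:
  offset difference: 4 - (9) = -5 hours
  11 + (-5) = 6 -> mod 24 = 6
Result: 06:36 in UTC+4

06:36


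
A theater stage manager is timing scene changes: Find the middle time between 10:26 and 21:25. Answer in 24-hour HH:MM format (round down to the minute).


Start time: 10:26 = 626 minutes from midnight
End time: 21:25 = 1285 minutes from midnight
Sum: 626 + 1285 = 1911
Midpoint: 1911 / 2 = 955 minutes
Convert: 955 / 60 = 15 hours, 55 minutes
Result: 15:55

15:55


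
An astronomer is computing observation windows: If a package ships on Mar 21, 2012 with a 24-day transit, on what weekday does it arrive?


Start: 2012-03-21 (Wednesday)
Step 1 - find target date: add 24 days
  2012-03-21 + 24 days = 2012-04-14
Step 2 - day of week:
  24 mod 7 = 3
  Wednesday + 3 days -> Saturday
Result: Saturday (2012-04-14)

Saturday


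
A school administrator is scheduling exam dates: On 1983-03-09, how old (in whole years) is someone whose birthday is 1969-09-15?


Birth: 1969-09-15
Reference: 1983-03-09
Year difference: 1983 - 1969 = 14
Has birthday (09-15) occurred by 03-09? No
Birthday not yet reached this year -> subtract 1
Age in full years: 13

13


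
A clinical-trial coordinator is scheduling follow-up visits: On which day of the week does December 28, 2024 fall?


Date: 2024-12-28
January 1, 2024 is a Monday
Day of year: 363
Offset from Jan 1: 362 days
362 mod 7 = 5
Result: Saturday

Saturday


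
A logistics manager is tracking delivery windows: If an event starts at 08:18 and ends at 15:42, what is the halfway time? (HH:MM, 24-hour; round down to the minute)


Start time: 08:18 = 498 minutes from midnight
End time: 15:42 = 942 minutes from midnight
Sum: 498 + 942 = 1440
Midpoint: 1440 / 2 = 720 minutes
Convert: 720 / 60 = 12 hours, 0 minutes
Result: 12:00

12:00


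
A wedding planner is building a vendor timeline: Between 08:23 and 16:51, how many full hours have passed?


Start: 08:23
End: 16:51
Hour difference: 16 - 8 = 8 hours
Minute difference: 51 - 23 = 28 minutes
Total minutes: 508
Complete hours: 508 / 60 = 8 (remainder 28)

8


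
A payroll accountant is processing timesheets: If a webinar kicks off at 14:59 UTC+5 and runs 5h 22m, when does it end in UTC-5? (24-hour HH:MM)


Start: 14:59 in UTC+5
Step 1 - add duration:
  minutes: 59 + 22 = 81 (carry 1h)
  hours: 14 + 5 + 1 = 20
  end in UTC+5: 20:21
Step 2 - convert UTC+5 -> UTC-5:
  offset difference: -5 - (5) = -10 hours
  20 + (-10) = 10 -> mod 24 = 10
Result: 10:21 in UTC-5

10:21


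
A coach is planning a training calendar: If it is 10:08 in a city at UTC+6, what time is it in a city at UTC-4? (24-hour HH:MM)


Local time: 10:08 at UTC+6 (offset 6h)
Target zone: UTC-4 (offset -4h)
Difference: -4 - (6) = -10 hours
Calculation: 10 + (-10) = 0
Result: 00:08

00:08


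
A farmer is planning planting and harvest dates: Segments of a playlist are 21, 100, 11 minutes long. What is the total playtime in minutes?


Durations: 21, 100, 11
Running sum: 21
+ 100 = 121
+ 11 = 132
Total duration: 132 minutes
That is 2 hours and 12 minutes

132


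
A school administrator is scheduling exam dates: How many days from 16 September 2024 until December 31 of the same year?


Start: September 16, 2024
End: December 31, 2024
Days left in September: 14
October: 31
November: 30
December: 31
Sum of remaining months: 92
Total: 14 + 92 = 106

106


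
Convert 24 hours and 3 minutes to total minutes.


Hours: 24
Extra minutes: 3
Minutes per hour: 60
Hours to minutes: 24 x 60 = 1440
Total: 1440 + 3 = 1443

1443


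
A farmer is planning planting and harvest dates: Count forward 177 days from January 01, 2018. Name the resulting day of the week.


Start: 2018-01-01 (Monday)
Step 1 - find target date: add 177 days
  2018-01-01 + 177 days = 2018-06-27
Step 2 - day of week:
  177 mod 7 = 2
  Monday + 2 days -> Wednesday
Result: Wednesday (2018-06-27)

Wednesday


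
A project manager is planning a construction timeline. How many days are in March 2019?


Month: March
Year: 2019
March is a 31-day month
Total: 31 days

31


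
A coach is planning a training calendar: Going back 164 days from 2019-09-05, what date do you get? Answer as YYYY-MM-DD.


Start: 2019-09-05
Subtracting 164 days
Days already passed in September: 5
After going back through September: 159 more days to subtract
August 2019: 31 days, 128 remaining
July 2019: 31 days, 97 remaining
June 2019: 30 days, 67 remaining
May 2019: 31 days, 36 remaining
Result: 2019-03-25

2019-03-25


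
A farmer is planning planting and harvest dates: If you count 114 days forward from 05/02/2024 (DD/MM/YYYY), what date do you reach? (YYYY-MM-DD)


Start: 2024-02-05
Adding 114 days
Days remaining in February: 24
After February: 90 days still to add
March 2024: 31 days, 59 remaining
April 2024: 30 days, 29 remaining
May 2024 has 31 days, need 29
Result: 2024-05-29

2024-05-29


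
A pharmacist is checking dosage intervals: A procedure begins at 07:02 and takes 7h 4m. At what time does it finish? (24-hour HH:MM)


Start time: 07:02
Adding: 7 hours 4 minutes
Minutes: 2 + 4 = 6
Hours: 7 + 7 + 0 = 14
Result: 14:06

14:06


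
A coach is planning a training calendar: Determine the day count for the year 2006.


Year: 2006
Check leap year rules:
Divisible by 4? No
2006 is not a leap year
Days: 365

365


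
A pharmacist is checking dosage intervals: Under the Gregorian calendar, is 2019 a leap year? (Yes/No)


Year: 2019
Divisible by 4? 2019 / 4 = 504.75 -> No
Not divisible by 4, so NOT a leap year

No


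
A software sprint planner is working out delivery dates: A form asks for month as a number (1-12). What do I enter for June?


Calendar month order:
5. May
6. June <--
7. July
June is month number 6

6


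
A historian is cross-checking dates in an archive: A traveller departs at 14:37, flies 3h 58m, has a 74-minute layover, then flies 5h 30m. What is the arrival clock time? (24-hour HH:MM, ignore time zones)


Depart: 14:37
Leg 1: +238 min -> 18:35
Layover: +74 min -> 19:49
Leg 2: +330 min -> 01:19
Total travel: 642 minutes = 10h 42m
Arrival: 01:19

01:19


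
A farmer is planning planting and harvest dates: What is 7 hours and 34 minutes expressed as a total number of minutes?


Hours: 7
Minutes: 34
Convert hours to minutes: 7 x 60 = 420
Add remaining minutes: 420 + 34 = 454

454


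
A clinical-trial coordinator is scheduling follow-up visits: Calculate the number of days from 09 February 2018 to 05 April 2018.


Start date: 2018-02-09
End date: 2018-04-05
Feb 2018: +20 days
Mar 2018: +31 days
Apr 2018: +4 days
Total: 55 days

55


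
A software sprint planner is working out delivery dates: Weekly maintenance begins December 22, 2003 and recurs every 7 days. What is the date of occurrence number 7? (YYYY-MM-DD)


First occurrence: 2003-12-22 (occurrence 1)
Each occurrence is 7 days after the previous.
Occurrence 7 is 6 weeks after the first.
6 weeks = 42 days
2003-12-22 + 42 days = 2004-02-02

2004-02-02


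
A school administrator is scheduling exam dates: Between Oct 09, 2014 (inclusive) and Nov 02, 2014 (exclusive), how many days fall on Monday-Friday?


Start: 2014-10-09 (Thursday)
End (exclusive): 2014-11-02 (Sunday)
Total calendar days: 24
Full weeks: 24 // 7 = 3 -> 15 weekdays
Remaining 3 days starting on Thursday:
  Thu(w), Fri(w), Sat(-) -> 2 weekdays
Total business days: 15 + 2 = 17

17


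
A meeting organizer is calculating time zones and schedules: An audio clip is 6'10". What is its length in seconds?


Minutes: 6
Seconds: 10
Convert minutes to seconds: 6 x 60 = 360
Add remaining seconds: 360 + 10 = 370

370


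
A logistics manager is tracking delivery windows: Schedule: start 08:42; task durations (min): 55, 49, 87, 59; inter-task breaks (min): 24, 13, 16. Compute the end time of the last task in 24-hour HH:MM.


Start: 08:42 = 522 min from midnight
  after task 1 (55 min): 09:37
  after break (24 min): 10:01
  after task 2 (49 min): 10:50
  after break (13 min): 11:03
  after task 3 (87 min): 12:30
  after break (16 min): 12:46
  after task 4 (59 min): 13:45
Total elapsed: 303 minutes
End time: 13:45

13:45


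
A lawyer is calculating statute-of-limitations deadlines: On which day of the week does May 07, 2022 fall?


Date: 2022-05-07
January 1, 2022 is a Saturday
Day of year: 127
Offset from Jan 1: 126 days
126 mod 7 = 0
Result: Saturday

Saturday


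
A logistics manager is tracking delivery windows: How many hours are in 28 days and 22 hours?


Days: 28
Extra hours: 22
Hours per day: 24
Days to hours: 28 x 24 = 672
Total: 672 + 22 = 694

694


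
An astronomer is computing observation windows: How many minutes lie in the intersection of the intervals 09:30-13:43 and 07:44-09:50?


Interval A: [570, 823] minutes from midnight
Interval B: [464, 590] minutes from midnight
Overlap start = max(570, 464) = 570
Overlap end = min(823, 590) = 590
Overlap = 590 - 570 = 20 minutes

20


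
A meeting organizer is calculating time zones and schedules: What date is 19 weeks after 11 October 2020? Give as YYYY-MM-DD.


Start: 2020-10-11
Weeks to add: 19
Convert to days: 19 x 7 = 133 days
Add 133 days to 2020-10-11
Result: 2021-02-21

2021-02-21


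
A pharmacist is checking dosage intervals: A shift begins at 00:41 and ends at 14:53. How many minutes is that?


Start time: 00:41 = 41 minutes from midnight
End time: 14:53 = 893 minutes from midnight
Difference: 893 - 41 = 852 minutes
That is 14 hours and 12 minutes

852


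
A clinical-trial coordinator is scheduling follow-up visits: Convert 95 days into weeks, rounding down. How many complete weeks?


Total days: 95
Days per week: 7
Division: 95 / 7 = 13 remainder 4
Complete weeks: 13
Remaining days: 4

13


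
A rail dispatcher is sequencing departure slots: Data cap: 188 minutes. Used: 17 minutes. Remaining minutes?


Total budget: 188 minutes
Time used: 17 minutes
Remaining: 188 - 17 = 171 minutes
Percent used: 9.0%
Percent remaining: 91.0%

171


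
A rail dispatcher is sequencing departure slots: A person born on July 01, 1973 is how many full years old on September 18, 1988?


Birth: 1973-07-01
Reference: 1988-09-18
Year difference: 1988 - 1973 = 15
Has birthday (07-01) occurred by 09-18? Yes
Age in full years: 15

15


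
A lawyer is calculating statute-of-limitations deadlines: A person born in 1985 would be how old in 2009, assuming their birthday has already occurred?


Birth year: 1985
Current year: 2009
Age = current year - birth year
Age = 2009 - 1985 = 24

24


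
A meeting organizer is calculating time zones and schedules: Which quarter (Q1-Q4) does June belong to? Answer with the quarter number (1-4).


Month: June (month 6)
Q1: January-March (months 1-3)
Q2: April-June (months 4-6)
Q3: July-September (months 7-9)
Q4: October-December (months 10-12)
Month 6 falls in Q2

2


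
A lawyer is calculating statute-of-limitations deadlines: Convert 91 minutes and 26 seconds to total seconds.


Minutes: 91
Extra seconds: 26
Seconds per minute: 60
Minutes to seconds: 91 x 60 = 5460
Total: 5460 + 26 = 5486

5486


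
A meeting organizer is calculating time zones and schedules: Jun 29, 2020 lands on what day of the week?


Date: 2020-06-29
January 1, 2020 is a Wednesday
Day of year: 181
Offset from Jan 1: 180 days
180 mod 7 = 5
Result: Monday

Monday


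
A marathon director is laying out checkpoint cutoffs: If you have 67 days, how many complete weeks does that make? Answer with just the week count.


Total days: 67
Days per week: 7
Division: 67 / 7 = 9 remainder 4
Complete weeks: 9
Remaining days: 4

9


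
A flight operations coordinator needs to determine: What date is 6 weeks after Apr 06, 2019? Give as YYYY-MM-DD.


Start: 2019-04-06
Weeks to add: 6
Convert to days: 6 x 7 = 42 days
Add 42 days to 2019-04-06
Result: 2019-05-18

2019-05-18


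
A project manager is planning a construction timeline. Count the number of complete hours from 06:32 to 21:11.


Start: 06:32
End: 21:11
Hour difference: 21 - 6 = 15 hours
Minute difference: 11 - 32 = -21 minutes
Total minutes: 879
Complete hours: 879 / 60 = 14 (remainder 39)

14


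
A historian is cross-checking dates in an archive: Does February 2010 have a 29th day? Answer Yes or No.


Year: 2010
Divisible by 4? 2010 / 4 = 502.5 -> No
Not divisible by 4, so NOT a leap year

No


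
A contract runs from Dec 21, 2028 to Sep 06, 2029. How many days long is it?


Start date: 2028-12-21
End date: 2029-09-06
Dec 2028: +11 days
Jan 2029: +31 days
Feb 2029: +28 days
... (7 more months)
Total: 259 days

259


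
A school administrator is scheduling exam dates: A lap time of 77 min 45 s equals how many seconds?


Minutes: 77
Seconds: 45
Convert minutes to seconds: 77 x 60 = 4620
Add remaining seconds: 4620 + 45 = 4665

4665


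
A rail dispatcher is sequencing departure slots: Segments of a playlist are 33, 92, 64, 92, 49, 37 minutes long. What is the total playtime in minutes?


Durations: 33, 92, 64, 92, 49, 37
Running sum: 33
+ 92 = 125
+ 64 = 189
+ 92 = 281
+ 49 = 330
+ 37 = 367
Total duration: 367 minutes
That is 6 hours and 7 minutes

367


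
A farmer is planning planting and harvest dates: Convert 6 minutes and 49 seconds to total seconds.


Minutes: 6
Extra seconds: 49
Seconds per minute: 60
Minutes to seconds: 6 x 60 = 360
Total: 360 + 49 = 409

409


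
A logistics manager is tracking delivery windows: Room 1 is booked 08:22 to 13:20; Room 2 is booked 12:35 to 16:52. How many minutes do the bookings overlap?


Interval A: [502, 800] minutes from midnight
Interval B: [755, 1012] minutes from midnight
Overlap start = max(502, 755) = 755
Overlap end = min(800, 1012) = 800
Overlap = 800 - 755 = 45 minutes

45


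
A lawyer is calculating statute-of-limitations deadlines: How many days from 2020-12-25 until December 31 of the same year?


Start: December 25, 2020
End: December 31, 2020
Days left in December: 6
Total: 6 days

6


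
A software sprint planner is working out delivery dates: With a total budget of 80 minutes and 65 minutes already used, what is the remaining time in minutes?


Total budget: 80 minutes
Time used: 65 minutes
Remaining: 80 - 65 = 15 minutes
Percent used: 81.2%
Percent remaining: 18.8%

15


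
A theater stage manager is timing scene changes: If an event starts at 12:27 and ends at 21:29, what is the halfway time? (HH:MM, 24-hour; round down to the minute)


Start time: 12:27 = 747 minutes from midnight
End time: 21:29 = 1289 minutes from midnight
Sum: 747 + 1289 = 2036
Midpoint: 2036 / 2 = 1018 minutes
Convert: 1018 / 60 = 16 hours, 58 minutes
Result: 16:58

16:58


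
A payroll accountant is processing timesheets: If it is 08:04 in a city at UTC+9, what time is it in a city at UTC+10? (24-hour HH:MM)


Local time: 08:04 at UTC+9 (offset 9h)
Target zone: UTC+10 (offset 10h)
Difference: 10 - (9) = 1 hours
Calculation: 8 + (1) = 9
Result: 09:04

09:04


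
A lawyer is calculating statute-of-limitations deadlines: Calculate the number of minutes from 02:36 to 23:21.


Start time: 02:36 = 156 minutes from midnight
End time: 23:21 = 1401 minutes from midnight
Difference: 1401 - 156 = 1245 minutes
That is 20 hours and 45 minutes

1245


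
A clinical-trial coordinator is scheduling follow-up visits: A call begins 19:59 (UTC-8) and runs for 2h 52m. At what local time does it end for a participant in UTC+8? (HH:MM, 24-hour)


Start: 19:59 in UTC-8
Step 1 - add duration:
  minutes: 59 + 52 = 111 (carry 1h)
  hours: 19 + 2 + 1 = 22
  end in UTC-8: 22:51
Step 2 - convert UTC-8 -> UTC+8:
  offset difference: 8 - (-8) = 16 hours
  22 + (16) = 38 -> mod 24 = 14
Result: 14:51 in UTC+8

14:51


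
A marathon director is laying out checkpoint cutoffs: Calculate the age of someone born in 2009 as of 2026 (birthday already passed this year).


Birth year: 2009
Current year: 2026
Age = current year - birth year
Age = 2026 - 2009 = 17

17


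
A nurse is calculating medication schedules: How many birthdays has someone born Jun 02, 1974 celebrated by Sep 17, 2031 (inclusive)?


Birth: 1974-06-02
Reference: 2031-09-17
Year difference: 2031 - 1974 = 57
Has birthday (06-02) occurred by 09-17? Yes
Age in full years: 57

57


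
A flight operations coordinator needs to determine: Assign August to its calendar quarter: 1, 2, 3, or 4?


Month: August (month 8)
Q1: January-March (months 1-3)
Q2: April-June (months 4-6)
Q3: July-September (months 7-9)
Q4: October-December (months 10-12)
Month 8 falls in Q3

3


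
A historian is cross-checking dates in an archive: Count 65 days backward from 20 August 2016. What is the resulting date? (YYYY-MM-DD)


Start: 2016-08-20
Subtracting 65 days
Days already passed in August: 20
After going back through August: 45 more days to subtract
July 2016: 31 days, 14 remaining
June 2016 has 30 days, need 14
Result: 2016-06-16

2016-06-16


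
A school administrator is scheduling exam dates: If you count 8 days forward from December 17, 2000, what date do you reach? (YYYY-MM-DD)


Start: 2000-12-17
Adding 8 days
Days remaining in December: 14
Result: 2000-12-25

2000-12-25


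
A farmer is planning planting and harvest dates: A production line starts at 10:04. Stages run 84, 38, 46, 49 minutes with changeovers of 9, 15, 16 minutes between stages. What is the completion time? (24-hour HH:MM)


Start: 10:04 = 604 min from midnight
  after task 1 (84 min): 11:28
  after break (9 min): 11:37
  after task 2 (38 min): 12:15
  after break (15 min): 12:30
  after task 3 (46 min): 13:16
  after break (16 min): 13:32
  after task 4 (49 min): 14:21
Total elapsed: 257 minutes
End time: 14:21

14:21


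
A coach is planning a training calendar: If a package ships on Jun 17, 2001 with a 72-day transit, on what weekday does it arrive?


Start: 2001-06-17 (Sunday)
Step 1 - find target date: add 72 days
  2001-06-17 + 72 days = 2001-08-28
Step 2 - day of week:
  72 mod 7 = 2
  Sunday + 2 days -> Tuesday
Result: Tuesday (2001-08-28)

Tuesday


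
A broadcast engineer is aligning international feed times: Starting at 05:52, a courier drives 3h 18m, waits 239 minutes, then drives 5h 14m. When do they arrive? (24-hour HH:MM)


Depart: 05:52
Leg 1: +198 min -> 09:10
Layover: +239 min -> 13:09
Leg 2: +314 min -> 18:23
Total travel: 751 minutes = 12h 31m
Arrival: 18:23

18:23


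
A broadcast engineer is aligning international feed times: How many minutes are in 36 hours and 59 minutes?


Hours: 36
Extra minutes: 59
Minutes per hour: 60
Hours to minutes: 36 x 60 = 2160
Total: 2160 + 59 = 2219

2219


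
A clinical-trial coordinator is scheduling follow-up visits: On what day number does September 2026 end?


Month: September
Year: 2026
September is a 30-day month
Total: 30 days

30


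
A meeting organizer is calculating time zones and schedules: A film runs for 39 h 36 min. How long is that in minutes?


Hours: 39
Minutes: 36
Convert hours to minutes: 39 x 60 = 2340
Add remaining minutes: 2340 + 36 = 2376

2376


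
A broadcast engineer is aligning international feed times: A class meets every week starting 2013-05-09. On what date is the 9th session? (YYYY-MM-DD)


First occurrence: 2013-05-09 (occurrence 1)
Each occurrence is 7 days after the previous.
Occurrence 9 is 8 weeks after the first.
8 weeks = 56 days
2013-05-09 + 56 days = 2013-07-04

2013-07-04


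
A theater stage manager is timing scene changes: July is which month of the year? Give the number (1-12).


Calendar month order:
6. June
7. July <--
8. August
July is month number 7

7


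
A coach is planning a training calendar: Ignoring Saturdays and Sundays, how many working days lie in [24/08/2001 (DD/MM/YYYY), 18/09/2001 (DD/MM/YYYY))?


Start: 2001-08-24 (Friday)
End (exclusive): 2001-09-18 (Tuesday)
Total calendar days: 25
Full weeks: 25 // 7 = 3 -> 15 weekdays
Remaining 4 days starting on Friday:
  Fri(w), Sat(-), Sun(-), Mon(w) -> 2 weekdays
Total business days: 15 + 2 = 17

17


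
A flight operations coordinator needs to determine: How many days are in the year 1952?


Year: 1952
Check leap year rules:
Divisible by 4? Yes
Divisible by 100? No
1952 is a leap year
Days: 366

366


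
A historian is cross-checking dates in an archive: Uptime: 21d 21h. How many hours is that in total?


Days: 21
Extra hours: 21
Hours per day: 24
Days to hours: 21 x 24 = 504
Total: 504 + 21 = 525

525


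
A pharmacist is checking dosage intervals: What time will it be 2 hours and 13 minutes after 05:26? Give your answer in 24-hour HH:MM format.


Start time: 05:26
Adding: 2 hours 13 minutes
Minutes: 26 + 13 = 39
Hours: 5 + 2 + 0 = 7
Result: 07:39

07:39


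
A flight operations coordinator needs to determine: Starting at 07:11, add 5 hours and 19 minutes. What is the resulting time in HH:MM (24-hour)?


Start time: 07:11
Adding: 5 hours 19 minutes
Minutes: 11 + 19 = 30
Hours: 7 + 5 + 0 = 12
Result: 12:30

12:30


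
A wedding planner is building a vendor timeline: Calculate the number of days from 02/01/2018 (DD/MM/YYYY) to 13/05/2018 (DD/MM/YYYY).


Start date: 2018-01-02
End date: 2018-05-13
Jan 2018: +30 days
Feb 2018: +28 days
Mar 2018: +31 days
Apr 2018: +30 days
May 2018: +12 days
Total: 131 days

131


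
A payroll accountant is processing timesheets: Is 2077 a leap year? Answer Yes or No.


Year: 2077
Divisible by 4? 2077 / 4 = 519.25 -> No
Not divisible by 4, so NOT a leap year

No


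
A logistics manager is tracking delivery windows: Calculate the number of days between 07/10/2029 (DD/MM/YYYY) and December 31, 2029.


Start: October 07, 2029
End: December 31, 2029
Days left in October: 24
November: 30
December: 31
Sum of remaining months: 61
Total: 24 + 61 = 85

85


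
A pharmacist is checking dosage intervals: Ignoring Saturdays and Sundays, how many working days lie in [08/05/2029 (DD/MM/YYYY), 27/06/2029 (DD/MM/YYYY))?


Start: 2029-05-08 (Tuesday)
End (exclusive): 2029-06-27 (Wednesday)
Total calendar days: 50
Full weeks: 50 // 7 = 7 -> 35 weekdays
Remaining 1 days starting on Tuesday:
  Tue(w) -> 1 weekdays
Total business days: 35 + 1 = 36

36


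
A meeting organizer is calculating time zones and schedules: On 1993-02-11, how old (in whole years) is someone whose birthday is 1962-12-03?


Birth: 1962-12-03
Reference: 1993-02-11
Year difference: 1993 - 1962 = 31
Has birthday (12-03) occurred by 02-11? No
Birthday not yet reached this year -> subtract 1
Age in full years: 30

30


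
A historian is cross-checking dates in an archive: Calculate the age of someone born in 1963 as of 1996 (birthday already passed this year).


Birth year: 1963
Current year: 1996
Age = current year - birth year
Age = 1996 - 1963 = 33

33


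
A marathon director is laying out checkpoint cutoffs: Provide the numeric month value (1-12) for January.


Calendar month order:
1. January <--
2. February
January is month number 1

1


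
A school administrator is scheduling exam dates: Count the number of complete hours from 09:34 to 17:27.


Start: 09:34
End: 17:27
Hour difference: 17 - 9 = 8 hours
Minute difference: 27 - 34 = -7 minutes
Total minutes: 473
Complete hours: 473 / 60 = 7 (remainder 53)

7


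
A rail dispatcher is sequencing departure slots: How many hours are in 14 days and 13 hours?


Days: 14
Extra hours: 13
Hours per day: 24
Days to hours: 14 x 24 = 336
Total: 336 + 13 = 349

349


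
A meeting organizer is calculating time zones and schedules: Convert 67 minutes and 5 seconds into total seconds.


Minutes: 67
Seconds: 5
Convert minutes to seconds: 67 x 60 = 4020
Add remaining seconds: 4020 + 5 = 4025

4025


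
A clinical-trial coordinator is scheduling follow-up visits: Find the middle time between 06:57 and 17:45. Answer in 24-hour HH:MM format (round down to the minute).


Start time: 06:57 = 417 minutes from midnight
End time: 17:45 = 1065 minutes from midnight
Sum: 417 + 1065 = 1482
Midpoint: 1482 / 2 = 741 minutes
Convert: 741 / 60 = 12 hours, 21 minutes
Result: 12:21

12:21


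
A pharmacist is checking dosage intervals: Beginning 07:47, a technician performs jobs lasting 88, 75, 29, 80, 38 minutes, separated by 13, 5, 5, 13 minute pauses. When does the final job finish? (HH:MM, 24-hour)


Start: 07:47 = 467 min from midnight
  after task 1 (88 min): 09:15
  after break (13 min): 09:28
  after task 2 (75 min): 10:43
  after break (5 min): 10:48
  after task 3 (29 min): 11:17
  after break (5 min): 11:22
  after task 4 (80 min): 12:42
  after break (13 min): 12:55
  after task 5 (38 min): 13:33
Total elapsed: 346 minutes
End time: 13:33

13:33


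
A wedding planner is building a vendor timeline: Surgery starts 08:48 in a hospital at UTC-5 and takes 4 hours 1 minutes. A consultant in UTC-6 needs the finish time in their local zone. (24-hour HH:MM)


Start: 08:48 in UTC-5
Step 1 - add duration:
  minutes: 48 + 1 = 49
  hours: 8 + 4 + 0 = 12
  end in UTC-5: 12:49
Step 2 - convert UTC-5 -> UTC-6:
  offset difference: -6 - (-5) = -1 hours
  12 + (-1) = 11 -> mod 24 = 11
Result: 11:49 in UTC-6

11:49


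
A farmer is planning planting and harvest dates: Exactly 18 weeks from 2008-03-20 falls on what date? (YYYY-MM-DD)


Start: 2008-03-20
Weeks to add: 18
Convert to days: 18 x 7 = 126 days
Add 126 days to 2008-03-20
Result: 2008-07-24

2008-07-24
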